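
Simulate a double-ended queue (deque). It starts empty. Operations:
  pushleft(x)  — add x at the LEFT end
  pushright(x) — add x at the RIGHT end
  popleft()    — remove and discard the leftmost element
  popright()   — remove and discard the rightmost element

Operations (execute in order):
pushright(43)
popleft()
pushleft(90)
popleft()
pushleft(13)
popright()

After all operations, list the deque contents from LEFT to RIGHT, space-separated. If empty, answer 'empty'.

pushright(43): [43]
popleft(): []
pushleft(90): [90]
popleft(): []
pushleft(13): [13]
popright(): []

Answer: empty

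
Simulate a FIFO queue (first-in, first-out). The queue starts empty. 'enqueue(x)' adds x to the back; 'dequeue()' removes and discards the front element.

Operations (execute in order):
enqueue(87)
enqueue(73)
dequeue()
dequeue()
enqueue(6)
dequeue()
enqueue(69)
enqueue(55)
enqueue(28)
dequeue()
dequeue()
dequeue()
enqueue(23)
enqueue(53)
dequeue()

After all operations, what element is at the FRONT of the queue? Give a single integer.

Answer: 53

Derivation:
enqueue(87): queue = [87]
enqueue(73): queue = [87, 73]
dequeue(): queue = [73]
dequeue(): queue = []
enqueue(6): queue = [6]
dequeue(): queue = []
enqueue(69): queue = [69]
enqueue(55): queue = [69, 55]
enqueue(28): queue = [69, 55, 28]
dequeue(): queue = [55, 28]
dequeue(): queue = [28]
dequeue(): queue = []
enqueue(23): queue = [23]
enqueue(53): queue = [23, 53]
dequeue(): queue = [53]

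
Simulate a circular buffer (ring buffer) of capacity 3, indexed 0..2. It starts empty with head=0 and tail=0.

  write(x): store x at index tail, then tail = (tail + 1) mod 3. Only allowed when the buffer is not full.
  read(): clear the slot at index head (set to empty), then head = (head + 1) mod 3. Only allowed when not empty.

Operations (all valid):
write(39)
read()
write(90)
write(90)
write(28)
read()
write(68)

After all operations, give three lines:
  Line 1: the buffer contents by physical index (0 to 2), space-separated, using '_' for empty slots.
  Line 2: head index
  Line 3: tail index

Answer: 28 68 90
2
2

Derivation:
write(39): buf=[39 _ _], head=0, tail=1, size=1
read(): buf=[_ _ _], head=1, tail=1, size=0
write(90): buf=[_ 90 _], head=1, tail=2, size=1
write(90): buf=[_ 90 90], head=1, tail=0, size=2
write(28): buf=[28 90 90], head=1, tail=1, size=3
read(): buf=[28 _ 90], head=2, tail=1, size=2
write(68): buf=[28 68 90], head=2, tail=2, size=3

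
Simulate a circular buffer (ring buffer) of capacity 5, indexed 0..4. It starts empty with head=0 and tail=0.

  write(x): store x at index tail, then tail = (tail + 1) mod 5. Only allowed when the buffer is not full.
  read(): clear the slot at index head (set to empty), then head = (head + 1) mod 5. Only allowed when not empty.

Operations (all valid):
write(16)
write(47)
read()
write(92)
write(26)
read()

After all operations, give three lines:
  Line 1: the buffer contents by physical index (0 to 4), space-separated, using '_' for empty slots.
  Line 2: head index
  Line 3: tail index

write(16): buf=[16 _ _ _ _], head=0, tail=1, size=1
write(47): buf=[16 47 _ _ _], head=0, tail=2, size=2
read(): buf=[_ 47 _ _ _], head=1, tail=2, size=1
write(92): buf=[_ 47 92 _ _], head=1, tail=3, size=2
write(26): buf=[_ 47 92 26 _], head=1, tail=4, size=3
read(): buf=[_ _ 92 26 _], head=2, tail=4, size=2

Answer: _ _ 92 26 _
2
4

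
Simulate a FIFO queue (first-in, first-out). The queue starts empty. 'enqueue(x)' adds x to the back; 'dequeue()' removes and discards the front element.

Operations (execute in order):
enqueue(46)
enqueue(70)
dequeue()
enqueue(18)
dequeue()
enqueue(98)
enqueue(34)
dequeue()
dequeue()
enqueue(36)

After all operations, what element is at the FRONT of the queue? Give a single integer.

enqueue(46): queue = [46]
enqueue(70): queue = [46, 70]
dequeue(): queue = [70]
enqueue(18): queue = [70, 18]
dequeue(): queue = [18]
enqueue(98): queue = [18, 98]
enqueue(34): queue = [18, 98, 34]
dequeue(): queue = [98, 34]
dequeue(): queue = [34]
enqueue(36): queue = [34, 36]

Answer: 34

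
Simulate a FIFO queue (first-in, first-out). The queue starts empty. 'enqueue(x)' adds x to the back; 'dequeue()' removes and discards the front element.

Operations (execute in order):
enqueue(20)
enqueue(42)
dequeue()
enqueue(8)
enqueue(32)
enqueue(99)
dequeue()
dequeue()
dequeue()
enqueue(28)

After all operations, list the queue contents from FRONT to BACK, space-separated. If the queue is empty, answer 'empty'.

enqueue(20): [20]
enqueue(42): [20, 42]
dequeue(): [42]
enqueue(8): [42, 8]
enqueue(32): [42, 8, 32]
enqueue(99): [42, 8, 32, 99]
dequeue(): [8, 32, 99]
dequeue(): [32, 99]
dequeue(): [99]
enqueue(28): [99, 28]

Answer: 99 28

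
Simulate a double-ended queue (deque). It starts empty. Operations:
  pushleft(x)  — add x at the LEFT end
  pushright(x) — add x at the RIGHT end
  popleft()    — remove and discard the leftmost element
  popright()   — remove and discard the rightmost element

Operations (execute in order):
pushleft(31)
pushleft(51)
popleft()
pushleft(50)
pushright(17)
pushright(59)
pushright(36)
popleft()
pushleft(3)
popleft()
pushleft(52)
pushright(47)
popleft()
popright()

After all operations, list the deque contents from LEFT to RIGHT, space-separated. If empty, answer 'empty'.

Answer: 31 17 59 36

Derivation:
pushleft(31): [31]
pushleft(51): [51, 31]
popleft(): [31]
pushleft(50): [50, 31]
pushright(17): [50, 31, 17]
pushright(59): [50, 31, 17, 59]
pushright(36): [50, 31, 17, 59, 36]
popleft(): [31, 17, 59, 36]
pushleft(3): [3, 31, 17, 59, 36]
popleft(): [31, 17, 59, 36]
pushleft(52): [52, 31, 17, 59, 36]
pushright(47): [52, 31, 17, 59, 36, 47]
popleft(): [31, 17, 59, 36, 47]
popright(): [31, 17, 59, 36]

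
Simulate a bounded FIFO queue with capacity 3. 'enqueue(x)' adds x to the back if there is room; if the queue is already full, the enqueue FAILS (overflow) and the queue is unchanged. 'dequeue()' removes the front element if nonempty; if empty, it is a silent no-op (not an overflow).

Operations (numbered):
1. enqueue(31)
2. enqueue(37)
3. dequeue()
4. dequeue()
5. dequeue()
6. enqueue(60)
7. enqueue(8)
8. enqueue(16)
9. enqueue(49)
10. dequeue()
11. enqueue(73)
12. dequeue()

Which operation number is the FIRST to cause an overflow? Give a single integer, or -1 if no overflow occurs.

1. enqueue(31): size=1
2. enqueue(37): size=2
3. dequeue(): size=1
4. dequeue(): size=0
5. dequeue(): empty, no-op, size=0
6. enqueue(60): size=1
7. enqueue(8): size=2
8. enqueue(16): size=3
9. enqueue(49): size=3=cap → OVERFLOW (fail)
10. dequeue(): size=2
11. enqueue(73): size=3
12. dequeue(): size=2

Answer: 9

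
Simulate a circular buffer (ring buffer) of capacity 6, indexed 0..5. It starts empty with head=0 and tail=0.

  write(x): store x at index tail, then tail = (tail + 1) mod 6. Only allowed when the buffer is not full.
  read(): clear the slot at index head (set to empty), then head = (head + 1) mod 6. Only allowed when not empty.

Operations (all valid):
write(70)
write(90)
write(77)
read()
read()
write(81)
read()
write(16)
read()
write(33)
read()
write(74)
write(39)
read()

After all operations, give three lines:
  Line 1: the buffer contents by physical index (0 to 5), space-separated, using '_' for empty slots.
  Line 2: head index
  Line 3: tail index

write(70): buf=[70 _ _ _ _ _], head=0, tail=1, size=1
write(90): buf=[70 90 _ _ _ _], head=0, tail=2, size=2
write(77): buf=[70 90 77 _ _ _], head=0, tail=3, size=3
read(): buf=[_ 90 77 _ _ _], head=1, tail=3, size=2
read(): buf=[_ _ 77 _ _ _], head=2, tail=3, size=1
write(81): buf=[_ _ 77 81 _ _], head=2, tail=4, size=2
read(): buf=[_ _ _ 81 _ _], head=3, tail=4, size=1
write(16): buf=[_ _ _ 81 16 _], head=3, tail=5, size=2
read(): buf=[_ _ _ _ 16 _], head=4, tail=5, size=1
write(33): buf=[_ _ _ _ 16 33], head=4, tail=0, size=2
read(): buf=[_ _ _ _ _ 33], head=5, tail=0, size=1
write(74): buf=[74 _ _ _ _ 33], head=5, tail=1, size=2
write(39): buf=[74 39 _ _ _ 33], head=5, tail=2, size=3
read(): buf=[74 39 _ _ _ _], head=0, tail=2, size=2

Answer: 74 39 _ _ _ _
0
2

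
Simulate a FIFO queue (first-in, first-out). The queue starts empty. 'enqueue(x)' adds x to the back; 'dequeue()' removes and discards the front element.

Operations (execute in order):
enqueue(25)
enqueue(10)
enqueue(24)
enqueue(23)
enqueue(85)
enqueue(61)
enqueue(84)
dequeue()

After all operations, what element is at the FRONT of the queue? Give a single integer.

Answer: 10

Derivation:
enqueue(25): queue = [25]
enqueue(10): queue = [25, 10]
enqueue(24): queue = [25, 10, 24]
enqueue(23): queue = [25, 10, 24, 23]
enqueue(85): queue = [25, 10, 24, 23, 85]
enqueue(61): queue = [25, 10, 24, 23, 85, 61]
enqueue(84): queue = [25, 10, 24, 23, 85, 61, 84]
dequeue(): queue = [10, 24, 23, 85, 61, 84]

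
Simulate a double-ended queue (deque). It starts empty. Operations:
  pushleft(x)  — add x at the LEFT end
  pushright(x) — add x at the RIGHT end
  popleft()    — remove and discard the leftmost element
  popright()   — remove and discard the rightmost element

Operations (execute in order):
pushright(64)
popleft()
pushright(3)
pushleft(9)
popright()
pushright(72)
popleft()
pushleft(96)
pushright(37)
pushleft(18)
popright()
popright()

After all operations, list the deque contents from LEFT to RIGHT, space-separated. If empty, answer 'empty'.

Answer: 18 96

Derivation:
pushright(64): [64]
popleft(): []
pushright(3): [3]
pushleft(9): [9, 3]
popright(): [9]
pushright(72): [9, 72]
popleft(): [72]
pushleft(96): [96, 72]
pushright(37): [96, 72, 37]
pushleft(18): [18, 96, 72, 37]
popright(): [18, 96, 72]
popright(): [18, 96]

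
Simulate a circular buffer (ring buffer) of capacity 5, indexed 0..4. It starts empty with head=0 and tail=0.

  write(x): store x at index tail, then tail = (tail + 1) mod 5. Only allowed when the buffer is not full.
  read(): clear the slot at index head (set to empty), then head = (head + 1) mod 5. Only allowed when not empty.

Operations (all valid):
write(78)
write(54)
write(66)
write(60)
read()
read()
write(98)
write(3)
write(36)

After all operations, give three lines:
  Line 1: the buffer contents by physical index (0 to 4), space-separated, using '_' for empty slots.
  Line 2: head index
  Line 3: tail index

Answer: 3 36 66 60 98
2
2

Derivation:
write(78): buf=[78 _ _ _ _], head=0, tail=1, size=1
write(54): buf=[78 54 _ _ _], head=0, tail=2, size=2
write(66): buf=[78 54 66 _ _], head=0, tail=3, size=3
write(60): buf=[78 54 66 60 _], head=0, tail=4, size=4
read(): buf=[_ 54 66 60 _], head=1, tail=4, size=3
read(): buf=[_ _ 66 60 _], head=2, tail=4, size=2
write(98): buf=[_ _ 66 60 98], head=2, tail=0, size=3
write(3): buf=[3 _ 66 60 98], head=2, tail=1, size=4
write(36): buf=[3 36 66 60 98], head=2, tail=2, size=5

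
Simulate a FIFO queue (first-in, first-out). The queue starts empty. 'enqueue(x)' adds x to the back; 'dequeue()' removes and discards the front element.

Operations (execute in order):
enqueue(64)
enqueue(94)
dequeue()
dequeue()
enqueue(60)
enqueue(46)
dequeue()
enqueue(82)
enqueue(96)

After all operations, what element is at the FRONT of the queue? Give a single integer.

enqueue(64): queue = [64]
enqueue(94): queue = [64, 94]
dequeue(): queue = [94]
dequeue(): queue = []
enqueue(60): queue = [60]
enqueue(46): queue = [60, 46]
dequeue(): queue = [46]
enqueue(82): queue = [46, 82]
enqueue(96): queue = [46, 82, 96]

Answer: 46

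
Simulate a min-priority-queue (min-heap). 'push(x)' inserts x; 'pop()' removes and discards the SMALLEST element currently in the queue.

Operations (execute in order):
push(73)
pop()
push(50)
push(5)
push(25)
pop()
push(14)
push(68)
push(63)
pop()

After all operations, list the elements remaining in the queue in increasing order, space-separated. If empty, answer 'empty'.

Answer: 25 50 63 68

Derivation:
push(73): heap contents = [73]
pop() → 73: heap contents = []
push(50): heap contents = [50]
push(5): heap contents = [5, 50]
push(25): heap contents = [5, 25, 50]
pop() → 5: heap contents = [25, 50]
push(14): heap contents = [14, 25, 50]
push(68): heap contents = [14, 25, 50, 68]
push(63): heap contents = [14, 25, 50, 63, 68]
pop() → 14: heap contents = [25, 50, 63, 68]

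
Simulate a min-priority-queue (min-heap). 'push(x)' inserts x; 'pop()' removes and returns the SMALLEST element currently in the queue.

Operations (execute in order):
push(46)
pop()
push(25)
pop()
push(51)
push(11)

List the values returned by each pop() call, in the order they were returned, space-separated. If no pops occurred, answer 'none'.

push(46): heap contents = [46]
pop() → 46: heap contents = []
push(25): heap contents = [25]
pop() → 25: heap contents = []
push(51): heap contents = [51]
push(11): heap contents = [11, 51]

Answer: 46 25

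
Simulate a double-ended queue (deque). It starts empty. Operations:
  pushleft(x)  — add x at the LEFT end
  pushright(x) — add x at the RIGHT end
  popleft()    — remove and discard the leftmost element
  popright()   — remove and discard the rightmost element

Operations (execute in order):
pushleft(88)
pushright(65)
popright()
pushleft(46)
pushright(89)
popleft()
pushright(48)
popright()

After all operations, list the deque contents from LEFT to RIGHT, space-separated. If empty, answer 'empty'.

pushleft(88): [88]
pushright(65): [88, 65]
popright(): [88]
pushleft(46): [46, 88]
pushright(89): [46, 88, 89]
popleft(): [88, 89]
pushright(48): [88, 89, 48]
popright(): [88, 89]

Answer: 88 89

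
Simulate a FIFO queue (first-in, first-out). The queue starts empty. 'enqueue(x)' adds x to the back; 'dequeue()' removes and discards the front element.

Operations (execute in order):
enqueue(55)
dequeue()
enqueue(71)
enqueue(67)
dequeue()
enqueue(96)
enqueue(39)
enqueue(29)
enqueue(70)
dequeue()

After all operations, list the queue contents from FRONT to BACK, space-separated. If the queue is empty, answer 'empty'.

enqueue(55): [55]
dequeue(): []
enqueue(71): [71]
enqueue(67): [71, 67]
dequeue(): [67]
enqueue(96): [67, 96]
enqueue(39): [67, 96, 39]
enqueue(29): [67, 96, 39, 29]
enqueue(70): [67, 96, 39, 29, 70]
dequeue(): [96, 39, 29, 70]

Answer: 96 39 29 70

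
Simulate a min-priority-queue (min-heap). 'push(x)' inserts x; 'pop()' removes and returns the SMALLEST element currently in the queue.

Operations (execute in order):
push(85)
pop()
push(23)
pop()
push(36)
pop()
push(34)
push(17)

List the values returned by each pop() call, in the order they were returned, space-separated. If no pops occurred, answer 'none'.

Answer: 85 23 36

Derivation:
push(85): heap contents = [85]
pop() → 85: heap contents = []
push(23): heap contents = [23]
pop() → 23: heap contents = []
push(36): heap contents = [36]
pop() → 36: heap contents = []
push(34): heap contents = [34]
push(17): heap contents = [17, 34]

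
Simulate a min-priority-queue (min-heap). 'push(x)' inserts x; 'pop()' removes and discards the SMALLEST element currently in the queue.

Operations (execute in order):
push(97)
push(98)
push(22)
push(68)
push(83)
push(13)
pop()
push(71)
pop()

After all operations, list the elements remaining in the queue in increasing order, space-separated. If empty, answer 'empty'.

push(97): heap contents = [97]
push(98): heap contents = [97, 98]
push(22): heap contents = [22, 97, 98]
push(68): heap contents = [22, 68, 97, 98]
push(83): heap contents = [22, 68, 83, 97, 98]
push(13): heap contents = [13, 22, 68, 83, 97, 98]
pop() → 13: heap contents = [22, 68, 83, 97, 98]
push(71): heap contents = [22, 68, 71, 83, 97, 98]
pop() → 22: heap contents = [68, 71, 83, 97, 98]

Answer: 68 71 83 97 98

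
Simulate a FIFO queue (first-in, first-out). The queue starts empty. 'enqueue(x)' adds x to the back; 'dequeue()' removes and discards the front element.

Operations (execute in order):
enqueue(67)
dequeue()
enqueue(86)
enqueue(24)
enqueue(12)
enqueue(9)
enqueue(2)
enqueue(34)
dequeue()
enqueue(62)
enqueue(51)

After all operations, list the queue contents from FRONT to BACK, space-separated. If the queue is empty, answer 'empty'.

enqueue(67): [67]
dequeue(): []
enqueue(86): [86]
enqueue(24): [86, 24]
enqueue(12): [86, 24, 12]
enqueue(9): [86, 24, 12, 9]
enqueue(2): [86, 24, 12, 9, 2]
enqueue(34): [86, 24, 12, 9, 2, 34]
dequeue(): [24, 12, 9, 2, 34]
enqueue(62): [24, 12, 9, 2, 34, 62]
enqueue(51): [24, 12, 9, 2, 34, 62, 51]

Answer: 24 12 9 2 34 62 51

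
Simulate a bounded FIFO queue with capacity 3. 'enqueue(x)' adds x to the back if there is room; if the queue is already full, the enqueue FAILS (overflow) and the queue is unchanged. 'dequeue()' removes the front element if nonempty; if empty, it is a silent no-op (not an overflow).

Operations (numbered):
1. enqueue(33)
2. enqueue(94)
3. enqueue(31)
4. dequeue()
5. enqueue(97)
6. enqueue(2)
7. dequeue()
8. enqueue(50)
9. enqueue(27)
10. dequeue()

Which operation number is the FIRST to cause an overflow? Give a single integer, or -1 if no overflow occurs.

Answer: 6

Derivation:
1. enqueue(33): size=1
2. enqueue(94): size=2
3. enqueue(31): size=3
4. dequeue(): size=2
5. enqueue(97): size=3
6. enqueue(2): size=3=cap → OVERFLOW (fail)
7. dequeue(): size=2
8. enqueue(50): size=3
9. enqueue(27): size=3=cap → OVERFLOW (fail)
10. dequeue(): size=2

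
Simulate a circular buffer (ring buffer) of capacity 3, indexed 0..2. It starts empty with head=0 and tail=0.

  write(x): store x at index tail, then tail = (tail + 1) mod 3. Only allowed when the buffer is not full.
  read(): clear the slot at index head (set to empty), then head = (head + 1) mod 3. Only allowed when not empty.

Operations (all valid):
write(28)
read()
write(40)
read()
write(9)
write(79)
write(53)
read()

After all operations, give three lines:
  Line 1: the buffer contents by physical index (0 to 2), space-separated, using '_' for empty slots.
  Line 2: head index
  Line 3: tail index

write(28): buf=[28 _ _], head=0, tail=1, size=1
read(): buf=[_ _ _], head=1, tail=1, size=0
write(40): buf=[_ 40 _], head=1, tail=2, size=1
read(): buf=[_ _ _], head=2, tail=2, size=0
write(9): buf=[_ _ 9], head=2, tail=0, size=1
write(79): buf=[79 _ 9], head=2, tail=1, size=2
write(53): buf=[79 53 9], head=2, tail=2, size=3
read(): buf=[79 53 _], head=0, tail=2, size=2

Answer: 79 53 _
0
2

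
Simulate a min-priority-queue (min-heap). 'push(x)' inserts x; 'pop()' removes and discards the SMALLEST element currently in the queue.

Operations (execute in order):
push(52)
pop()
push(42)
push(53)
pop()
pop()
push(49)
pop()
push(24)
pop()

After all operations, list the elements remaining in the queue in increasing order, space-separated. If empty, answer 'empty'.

Answer: empty

Derivation:
push(52): heap contents = [52]
pop() → 52: heap contents = []
push(42): heap contents = [42]
push(53): heap contents = [42, 53]
pop() → 42: heap contents = [53]
pop() → 53: heap contents = []
push(49): heap contents = [49]
pop() → 49: heap contents = []
push(24): heap contents = [24]
pop() → 24: heap contents = []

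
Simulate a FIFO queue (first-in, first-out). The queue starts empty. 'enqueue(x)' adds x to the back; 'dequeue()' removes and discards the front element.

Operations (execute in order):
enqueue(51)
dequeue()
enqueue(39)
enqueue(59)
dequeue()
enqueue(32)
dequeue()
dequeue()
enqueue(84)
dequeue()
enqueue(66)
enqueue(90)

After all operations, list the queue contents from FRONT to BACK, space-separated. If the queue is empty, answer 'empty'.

enqueue(51): [51]
dequeue(): []
enqueue(39): [39]
enqueue(59): [39, 59]
dequeue(): [59]
enqueue(32): [59, 32]
dequeue(): [32]
dequeue(): []
enqueue(84): [84]
dequeue(): []
enqueue(66): [66]
enqueue(90): [66, 90]

Answer: 66 90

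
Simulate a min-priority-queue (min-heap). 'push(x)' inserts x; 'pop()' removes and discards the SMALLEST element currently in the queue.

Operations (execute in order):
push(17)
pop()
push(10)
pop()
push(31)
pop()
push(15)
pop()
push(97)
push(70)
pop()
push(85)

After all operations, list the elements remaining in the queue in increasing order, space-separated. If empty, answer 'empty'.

push(17): heap contents = [17]
pop() → 17: heap contents = []
push(10): heap contents = [10]
pop() → 10: heap contents = []
push(31): heap contents = [31]
pop() → 31: heap contents = []
push(15): heap contents = [15]
pop() → 15: heap contents = []
push(97): heap contents = [97]
push(70): heap contents = [70, 97]
pop() → 70: heap contents = [97]
push(85): heap contents = [85, 97]

Answer: 85 97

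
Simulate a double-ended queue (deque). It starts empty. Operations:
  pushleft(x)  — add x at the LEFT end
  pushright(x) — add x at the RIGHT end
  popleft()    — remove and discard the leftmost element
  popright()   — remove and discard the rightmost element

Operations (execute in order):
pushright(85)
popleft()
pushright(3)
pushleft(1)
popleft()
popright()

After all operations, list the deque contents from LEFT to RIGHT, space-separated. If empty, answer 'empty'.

Answer: empty

Derivation:
pushright(85): [85]
popleft(): []
pushright(3): [3]
pushleft(1): [1, 3]
popleft(): [3]
popright(): []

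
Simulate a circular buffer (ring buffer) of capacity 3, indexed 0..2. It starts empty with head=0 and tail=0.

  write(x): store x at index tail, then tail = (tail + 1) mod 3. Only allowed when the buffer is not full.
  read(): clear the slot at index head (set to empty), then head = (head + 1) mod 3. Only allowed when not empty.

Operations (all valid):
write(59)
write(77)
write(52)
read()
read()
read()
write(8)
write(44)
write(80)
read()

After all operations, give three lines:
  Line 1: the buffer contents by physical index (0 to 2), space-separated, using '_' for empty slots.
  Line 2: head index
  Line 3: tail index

Answer: _ 44 80
1
0

Derivation:
write(59): buf=[59 _ _], head=0, tail=1, size=1
write(77): buf=[59 77 _], head=0, tail=2, size=2
write(52): buf=[59 77 52], head=0, tail=0, size=3
read(): buf=[_ 77 52], head=1, tail=0, size=2
read(): buf=[_ _ 52], head=2, tail=0, size=1
read(): buf=[_ _ _], head=0, tail=0, size=0
write(8): buf=[8 _ _], head=0, tail=1, size=1
write(44): buf=[8 44 _], head=0, tail=2, size=2
write(80): buf=[8 44 80], head=0, tail=0, size=3
read(): buf=[_ 44 80], head=1, tail=0, size=2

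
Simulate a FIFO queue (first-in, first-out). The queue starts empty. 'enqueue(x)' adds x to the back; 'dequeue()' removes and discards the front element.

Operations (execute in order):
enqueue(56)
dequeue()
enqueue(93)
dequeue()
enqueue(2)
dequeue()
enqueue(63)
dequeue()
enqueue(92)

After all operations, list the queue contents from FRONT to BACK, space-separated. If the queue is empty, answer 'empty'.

Answer: 92

Derivation:
enqueue(56): [56]
dequeue(): []
enqueue(93): [93]
dequeue(): []
enqueue(2): [2]
dequeue(): []
enqueue(63): [63]
dequeue(): []
enqueue(92): [92]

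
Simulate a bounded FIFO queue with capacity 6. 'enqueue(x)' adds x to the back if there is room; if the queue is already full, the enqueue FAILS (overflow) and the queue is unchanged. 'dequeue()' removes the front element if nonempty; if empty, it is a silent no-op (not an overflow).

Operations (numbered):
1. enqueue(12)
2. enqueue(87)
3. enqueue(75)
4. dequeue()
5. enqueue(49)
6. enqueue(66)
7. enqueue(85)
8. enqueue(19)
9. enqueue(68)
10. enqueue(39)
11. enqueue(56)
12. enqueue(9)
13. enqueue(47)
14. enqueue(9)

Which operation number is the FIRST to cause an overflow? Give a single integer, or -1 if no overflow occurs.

Answer: 9

Derivation:
1. enqueue(12): size=1
2. enqueue(87): size=2
3. enqueue(75): size=3
4. dequeue(): size=2
5. enqueue(49): size=3
6. enqueue(66): size=4
7. enqueue(85): size=5
8. enqueue(19): size=6
9. enqueue(68): size=6=cap → OVERFLOW (fail)
10. enqueue(39): size=6=cap → OVERFLOW (fail)
11. enqueue(56): size=6=cap → OVERFLOW (fail)
12. enqueue(9): size=6=cap → OVERFLOW (fail)
13. enqueue(47): size=6=cap → OVERFLOW (fail)
14. enqueue(9): size=6=cap → OVERFLOW (fail)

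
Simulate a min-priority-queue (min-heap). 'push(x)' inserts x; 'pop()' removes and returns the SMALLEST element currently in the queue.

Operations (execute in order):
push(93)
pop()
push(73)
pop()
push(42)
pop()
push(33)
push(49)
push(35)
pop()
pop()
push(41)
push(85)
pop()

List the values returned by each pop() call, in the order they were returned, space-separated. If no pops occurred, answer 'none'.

Answer: 93 73 42 33 35 41

Derivation:
push(93): heap contents = [93]
pop() → 93: heap contents = []
push(73): heap contents = [73]
pop() → 73: heap contents = []
push(42): heap contents = [42]
pop() → 42: heap contents = []
push(33): heap contents = [33]
push(49): heap contents = [33, 49]
push(35): heap contents = [33, 35, 49]
pop() → 33: heap contents = [35, 49]
pop() → 35: heap contents = [49]
push(41): heap contents = [41, 49]
push(85): heap contents = [41, 49, 85]
pop() → 41: heap contents = [49, 85]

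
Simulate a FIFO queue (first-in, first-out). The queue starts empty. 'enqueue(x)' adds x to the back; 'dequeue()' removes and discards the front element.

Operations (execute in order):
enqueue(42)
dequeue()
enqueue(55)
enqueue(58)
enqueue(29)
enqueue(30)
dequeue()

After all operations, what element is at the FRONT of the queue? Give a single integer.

enqueue(42): queue = [42]
dequeue(): queue = []
enqueue(55): queue = [55]
enqueue(58): queue = [55, 58]
enqueue(29): queue = [55, 58, 29]
enqueue(30): queue = [55, 58, 29, 30]
dequeue(): queue = [58, 29, 30]

Answer: 58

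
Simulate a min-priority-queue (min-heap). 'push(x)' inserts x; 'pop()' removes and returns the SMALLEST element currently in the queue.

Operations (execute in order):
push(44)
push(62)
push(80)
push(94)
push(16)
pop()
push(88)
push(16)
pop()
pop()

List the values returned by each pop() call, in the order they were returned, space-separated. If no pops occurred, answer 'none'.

push(44): heap contents = [44]
push(62): heap contents = [44, 62]
push(80): heap contents = [44, 62, 80]
push(94): heap contents = [44, 62, 80, 94]
push(16): heap contents = [16, 44, 62, 80, 94]
pop() → 16: heap contents = [44, 62, 80, 94]
push(88): heap contents = [44, 62, 80, 88, 94]
push(16): heap contents = [16, 44, 62, 80, 88, 94]
pop() → 16: heap contents = [44, 62, 80, 88, 94]
pop() → 44: heap contents = [62, 80, 88, 94]

Answer: 16 16 44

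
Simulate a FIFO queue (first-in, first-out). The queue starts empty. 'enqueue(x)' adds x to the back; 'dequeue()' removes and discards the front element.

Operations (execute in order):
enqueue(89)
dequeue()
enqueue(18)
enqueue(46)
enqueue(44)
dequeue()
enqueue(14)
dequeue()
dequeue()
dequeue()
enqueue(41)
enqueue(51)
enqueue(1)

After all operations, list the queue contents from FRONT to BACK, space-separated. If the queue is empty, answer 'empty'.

enqueue(89): [89]
dequeue(): []
enqueue(18): [18]
enqueue(46): [18, 46]
enqueue(44): [18, 46, 44]
dequeue(): [46, 44]
enqueue(14): [46, 44, 14]
dequeue(): [44, 14]
dequeue(): [14]
dequeue(): []
enqueue(41): [41]
enqueue(51): [41, 51]
enqueue(1): [41, 51, 1]

Answer: 41 51 1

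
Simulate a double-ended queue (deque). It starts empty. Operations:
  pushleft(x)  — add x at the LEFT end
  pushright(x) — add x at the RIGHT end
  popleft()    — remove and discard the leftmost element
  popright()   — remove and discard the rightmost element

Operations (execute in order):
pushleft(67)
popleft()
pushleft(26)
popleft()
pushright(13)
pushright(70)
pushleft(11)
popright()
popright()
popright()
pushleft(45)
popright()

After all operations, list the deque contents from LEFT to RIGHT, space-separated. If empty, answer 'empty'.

Answer: empty

Derivation:
pushleft(67): [67]
popleft(): []
pushleft(26): [26]
popleft(): []
pushright(13): [13]
pushright(70): [13, 70]
pushleft(11): [11, 13, 70]
popright(): [11, 13]
popright(): [11]
popright(): []
pushleft(45): [45]
popright(): []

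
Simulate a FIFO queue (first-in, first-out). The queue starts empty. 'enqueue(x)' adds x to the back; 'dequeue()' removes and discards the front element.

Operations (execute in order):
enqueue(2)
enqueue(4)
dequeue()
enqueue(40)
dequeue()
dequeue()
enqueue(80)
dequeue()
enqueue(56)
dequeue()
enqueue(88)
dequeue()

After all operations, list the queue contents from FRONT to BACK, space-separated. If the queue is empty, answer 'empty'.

enqueue(2): [2]
enqueue(4): [2, 4]
dequeue(): [4]
enqueue(40): [4, 40]
dequeue(): [40]
dequeue(): []
enqueue(80): [80]
dequeue(): []
enqueue(56): [56]
dequeue(): []
enqueue(88): [88]
dequeue(): []

Answer: empty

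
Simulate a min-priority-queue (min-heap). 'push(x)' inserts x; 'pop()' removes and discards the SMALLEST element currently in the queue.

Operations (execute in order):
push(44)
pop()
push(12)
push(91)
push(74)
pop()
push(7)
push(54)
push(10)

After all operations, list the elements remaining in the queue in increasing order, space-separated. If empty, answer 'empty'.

push(44): heap contents = [44]
pop() → 44: heap contents = []
push(12): heap contents = [12]
push(91): heap contents = [12, 91]
push(74): heap contents = [12, 74, 91]
pop() → 12: heap contents = [74, 91]
push(7): heap contents = [7, 74, 91]
push(54): heap contents = [7, 54, 74, 91]
push(10): heap contents = [7, 10, 54, 74, 91]

Answer: 7 10 54 74 91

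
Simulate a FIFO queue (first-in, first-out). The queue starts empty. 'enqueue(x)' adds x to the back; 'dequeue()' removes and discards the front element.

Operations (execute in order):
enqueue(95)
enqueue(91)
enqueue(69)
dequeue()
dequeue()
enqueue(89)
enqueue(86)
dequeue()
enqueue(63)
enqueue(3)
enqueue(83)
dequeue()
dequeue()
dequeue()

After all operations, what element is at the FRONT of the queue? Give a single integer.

enqueue(95): queue = [95]
enqueue(91): queue = [95, 91]
enqueue(69): queue = [95, 91, 69]
dequeue(): queue = [91, 69]
dequeue(): queue = [69]
enqueue(89): queue = [69, 89]
enqueue(86): queue = [69, 89, 86]
dequeue(): queue = [89, 86]
enqueue(63): queue = [89, 86, 63]
enqueue(3): queue = [89, 86, 63, 3]
enqueue(83): queue = [89, 86, 63, 3, 83]
dequeue(): queue = [86, 63, 3, 83]
dequeue(): queue = [63, 3, 83]
dequeue(): queue = [3, 83]

Answer: 3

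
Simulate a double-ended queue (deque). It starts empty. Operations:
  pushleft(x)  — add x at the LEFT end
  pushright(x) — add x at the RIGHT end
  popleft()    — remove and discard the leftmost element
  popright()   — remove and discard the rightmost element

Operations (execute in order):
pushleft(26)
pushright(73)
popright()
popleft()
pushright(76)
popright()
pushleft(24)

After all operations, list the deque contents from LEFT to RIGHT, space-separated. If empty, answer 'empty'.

pushleft(26): [26]
pushright(73): [26, 73]
popright(): [26]
popleft(): []
pushright(76): [76]
popright(): []
pushleft(24): [24]

Answer: 24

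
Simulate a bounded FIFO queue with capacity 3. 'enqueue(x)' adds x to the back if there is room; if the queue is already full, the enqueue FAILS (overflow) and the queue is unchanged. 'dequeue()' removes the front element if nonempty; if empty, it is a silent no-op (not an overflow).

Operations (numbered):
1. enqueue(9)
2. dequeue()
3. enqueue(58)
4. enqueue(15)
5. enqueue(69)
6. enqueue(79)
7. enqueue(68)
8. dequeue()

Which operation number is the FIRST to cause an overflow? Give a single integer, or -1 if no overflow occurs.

Answer: 6

Derivation:
1. enqueue(9): size=1
2. dequeue(): size=0
3. enqueue(58): size=1
4. enqueue(15): size=2
5. enqueue(69): size=3
6. enqueue(79): size=3=cap → OVERFLOW (fail)
7. enqueue(68): size=3=cap → OVERFLOW (fail)
8. dequeue(): size=2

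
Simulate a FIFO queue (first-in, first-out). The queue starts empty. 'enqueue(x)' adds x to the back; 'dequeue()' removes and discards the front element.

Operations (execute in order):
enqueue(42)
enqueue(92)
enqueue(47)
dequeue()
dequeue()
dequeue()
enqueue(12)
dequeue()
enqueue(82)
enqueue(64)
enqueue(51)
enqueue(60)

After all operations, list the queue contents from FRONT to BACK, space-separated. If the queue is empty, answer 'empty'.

enqueue(42): [42]
enqueue(92): [42, 92]
enqueue(47): [42, 92, 47]
dequeue(): [92, 47]
dequeue(): [47]
dequeue(): []
enqueue(12): [12]
dequeue(): []
enqueue(82): [82]
enqueue(64): [82, 64]
enqueue(51): [82, 64, 51]
enqueue(60): [82, 64, 51, 60]

Answer: 82 64 51 60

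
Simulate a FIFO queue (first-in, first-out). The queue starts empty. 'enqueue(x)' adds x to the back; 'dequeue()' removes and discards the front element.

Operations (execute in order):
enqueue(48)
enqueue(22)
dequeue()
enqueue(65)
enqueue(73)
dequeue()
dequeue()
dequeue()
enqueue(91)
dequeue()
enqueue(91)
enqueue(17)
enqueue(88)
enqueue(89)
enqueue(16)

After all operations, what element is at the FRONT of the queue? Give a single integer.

Answer: 91

Derivation:
enqueue(48): queue = [48]
enqueue(22): queue = [48, 22]
dequeue(): queue = [22]
enqueue(65): queue = [22, 65]
enqueue(73): queue = [22, 65, 73]
dequeue(): queue = [65, 73]
dequeue(): queue = [73]
dequeue(): queue = []
enqueue(91): queue = [91]
dequeue(): queue = []
enqueue(91): queue = [91]
enqueue(17): queue = [91, 17]
enqueue(88): queue = [91, 17, 88]
enqueue(89): queue = [91, 17, 88, 89]
enqueue(16): queue = [91, 17, 88, 89, 16]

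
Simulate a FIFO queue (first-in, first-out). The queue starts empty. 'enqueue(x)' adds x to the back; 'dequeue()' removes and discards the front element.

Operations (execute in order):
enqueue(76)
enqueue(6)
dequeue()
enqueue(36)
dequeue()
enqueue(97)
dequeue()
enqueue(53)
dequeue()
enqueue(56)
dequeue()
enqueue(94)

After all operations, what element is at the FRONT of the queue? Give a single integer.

enqueue(76): queue = [76]
enqueue(6): queue = [76, 6]
dequeue(): queue = [6]
enqueue(36): queue = [6, 36]
dequeue(): queue = [36]
enqueue(97): queue = [36, 97]
dequeue(): queue = [97]
enqueue(53): queue = [97, 53]
dequeue(): queue = [53]
enqueue(56): queue = [53, 56]
dequeue(): queue = [56]
enqueue(94): queue = [56, 94]

Answer: 56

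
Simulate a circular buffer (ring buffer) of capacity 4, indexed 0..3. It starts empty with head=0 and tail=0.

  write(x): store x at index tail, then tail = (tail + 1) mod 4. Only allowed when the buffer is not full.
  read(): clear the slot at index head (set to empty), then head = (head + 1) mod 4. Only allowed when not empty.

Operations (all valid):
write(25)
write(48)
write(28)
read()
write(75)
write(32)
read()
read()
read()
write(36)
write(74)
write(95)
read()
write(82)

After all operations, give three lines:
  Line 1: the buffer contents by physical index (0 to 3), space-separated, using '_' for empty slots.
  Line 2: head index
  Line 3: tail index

Answer: 82 36 74 95
1
1

Derivation:
write(25): buf=[25 _ _ _], head=0, tail=1, size=1
write(48): buf=[25 48 _ _], head=0, tail=2, size=2
write(28): buf=[25 48 28 _], head=0, tail=3, size=3
read(): buf=[_ 48 28 _], head=1, tail=3, size=2
write(75): buf=[_ 48 28 75], head=1, tail=0, size=3
write(32): buf=[32 48 28 75], head=1, tail=1, size=4
read(): buf=[32 _ 28 75], head=2, tail=1, size=3
read(): buf=[32 _ _ 75], head=3, tail=1, size=2
read(): buf=[32 _ _ _], head=0, tail=1, size=1
write(36): buf=[32 36 _ _], head=0, tail=2, size=2
write(74): buf=[32 36 74 _], head=0, tail=3, size=3
write(95): buf=[32 36 74 95], head=0, tail=0, size=4
read(): buf=[_ 36 74 95], head=1, tail=0, size=3
write(82): buf=[82 36 74 95], head=1, tail=1, size=4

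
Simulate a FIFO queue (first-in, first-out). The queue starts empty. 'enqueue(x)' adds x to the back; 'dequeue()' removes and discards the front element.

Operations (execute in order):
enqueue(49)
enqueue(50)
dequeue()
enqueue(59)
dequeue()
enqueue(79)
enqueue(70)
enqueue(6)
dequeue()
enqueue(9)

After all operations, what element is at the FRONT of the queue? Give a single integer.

enqueue(49): queue = [49]
enqueue(50): queue = [49, 50]
dequeue(): queue = [50]
enqueue(59): queue = [50, 59]
dequeue(): queue = [59]
enqueue(79): queue = [59, 79]
enqueue(70): queue = [59, 79, 70]
enqueue(6): queue = [59, 79, 70, 6]
dequeue(): queue = [79, 70, 6]
enqueue(9): queue = [79, 70, 6, 9]

Answer: 79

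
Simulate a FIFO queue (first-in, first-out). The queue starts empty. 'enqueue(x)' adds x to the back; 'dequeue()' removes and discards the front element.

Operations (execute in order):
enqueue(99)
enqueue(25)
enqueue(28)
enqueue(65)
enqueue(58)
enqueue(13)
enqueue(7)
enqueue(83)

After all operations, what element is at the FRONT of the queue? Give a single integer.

Answer: 99

Derivation:
enqueue(99): queue = [99]
enqueue(25): queue = [99, 25]
enqueue(28): queue = [99, 25, 28]
enqueue(65): queue = [99, 25, 28, 65]
enqueue(58): queue = [99, 25, 28, 65, 58]
enqueue(13): queue = [99, 25, 28, 65, 58, 13]
enqueue(7): queue = [99, 25, 28, 65, 58, 13, 7]
enqueue(83): queue = [99, 25, 28, 65, 58, 13, 7, 83]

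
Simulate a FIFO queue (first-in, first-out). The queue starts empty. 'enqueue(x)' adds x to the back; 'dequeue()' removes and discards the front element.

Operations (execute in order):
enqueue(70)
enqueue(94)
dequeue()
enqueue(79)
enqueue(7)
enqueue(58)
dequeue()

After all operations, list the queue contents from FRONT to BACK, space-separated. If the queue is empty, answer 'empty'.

Answer: 79 7 58

Derivation:
enqueue(70): [70]
enqueue(94): [70, 94]
dequeue(): [94]
enqueue(79): [94, 79]
enqueue(7): [94, 79, 7]
enqueue(58): [94, 79, 7, 58]
dequeue(): [79, 7, 58]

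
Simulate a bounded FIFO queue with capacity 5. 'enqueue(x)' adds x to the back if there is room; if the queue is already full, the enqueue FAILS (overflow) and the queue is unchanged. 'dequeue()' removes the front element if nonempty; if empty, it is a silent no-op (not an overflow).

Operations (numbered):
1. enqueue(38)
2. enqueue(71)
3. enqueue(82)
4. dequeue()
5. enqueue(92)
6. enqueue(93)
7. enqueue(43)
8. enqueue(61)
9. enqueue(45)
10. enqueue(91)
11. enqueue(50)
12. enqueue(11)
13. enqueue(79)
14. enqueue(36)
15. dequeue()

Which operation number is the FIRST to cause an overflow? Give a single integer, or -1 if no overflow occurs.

1. enqueue(38): size=1
2. enqueue(71): size=2
3. enqueue(82): size=3
4. dequeue(): size=2
5. enqueue(92): size=3
6. enqueue(93): size=4
7. enqueue(43): size=5
8. enqueue(61): size=5=cap → OVERFLOW (fail)
9. enqueue(45): size=5=cap → OVERFLOW (fail)
10. enqueue(91): size=5=cap → OVERFLOW (fail)
11. enqueue(50): size=5=cap → OVERFLOW (fail)
12. enqueue(11): size=5=cap → OVERFLOW (fail)
13. enqueue(79): size=5=cap → OVERFLOW (fail)
14. enqueue(36): size=5=cap → OVERFLOW (fail)
15. dequeue(): size=4

Answer: 8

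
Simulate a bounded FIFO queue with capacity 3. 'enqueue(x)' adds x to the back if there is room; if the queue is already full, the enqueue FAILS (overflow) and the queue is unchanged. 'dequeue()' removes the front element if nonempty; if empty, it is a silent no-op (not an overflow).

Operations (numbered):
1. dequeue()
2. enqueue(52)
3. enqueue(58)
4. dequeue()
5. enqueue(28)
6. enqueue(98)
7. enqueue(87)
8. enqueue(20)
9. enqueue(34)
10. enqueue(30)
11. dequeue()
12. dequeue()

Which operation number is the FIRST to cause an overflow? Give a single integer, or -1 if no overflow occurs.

Answer: 7

Derivation:
1. dequeue(): empty, no-op, size=0
2. enqueue(52): size=1
3. enqueue(58): size=2
4. dequeue(): size=1
5. enqueue(28): size=2
6. enqueue(98): size=3
7. enqueue(87): size=3=cap → OVERFLOW (fail)
8. enqueue(20): size=3=cap → OVERFLOW (fail)
9. enqueue(34): size=3=cap → OVERFLOW (fail)
10. enqueue(30): size=3=cap → OVERFLOW (fail)
11. dequeue(): size=2
12. dequeue(): size=1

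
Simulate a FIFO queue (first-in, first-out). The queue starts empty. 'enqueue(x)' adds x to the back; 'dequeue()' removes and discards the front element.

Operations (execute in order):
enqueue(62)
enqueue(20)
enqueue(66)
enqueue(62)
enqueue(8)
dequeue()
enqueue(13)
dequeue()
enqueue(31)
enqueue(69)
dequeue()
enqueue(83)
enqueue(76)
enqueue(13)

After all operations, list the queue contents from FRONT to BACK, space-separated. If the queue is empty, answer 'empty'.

enqueue(62): [62]
enqueue(20): [62, 20]
enqueue(66): [62, 20, 66]
enqueue(62): [62, 20, 66, 62]
enqueue(8): [62, 20, 66, 62, 8]
dequeue(): [20, 66, 62, 8]
enqueue(13): [20, 66, 62, 8, 13]
dequeue(): [66, 62, 8, 13]
enqueue(31): [66, 62, 8, 13, 31]
enqueue(69): [66, 62, 8, 13, 31, 69]
dequeue(): [62, 8, 13, 31, 69]
enqueue(83): [62, 8, 13, 31, 69, 83]
enqueue(76): [62, 8, 13, 31, 69, 83, 76]
enqueue(13): [62, 8, 13, 31, 69, 83, 76, 13]

Answer: 62 8 13 31 69 83 76 13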